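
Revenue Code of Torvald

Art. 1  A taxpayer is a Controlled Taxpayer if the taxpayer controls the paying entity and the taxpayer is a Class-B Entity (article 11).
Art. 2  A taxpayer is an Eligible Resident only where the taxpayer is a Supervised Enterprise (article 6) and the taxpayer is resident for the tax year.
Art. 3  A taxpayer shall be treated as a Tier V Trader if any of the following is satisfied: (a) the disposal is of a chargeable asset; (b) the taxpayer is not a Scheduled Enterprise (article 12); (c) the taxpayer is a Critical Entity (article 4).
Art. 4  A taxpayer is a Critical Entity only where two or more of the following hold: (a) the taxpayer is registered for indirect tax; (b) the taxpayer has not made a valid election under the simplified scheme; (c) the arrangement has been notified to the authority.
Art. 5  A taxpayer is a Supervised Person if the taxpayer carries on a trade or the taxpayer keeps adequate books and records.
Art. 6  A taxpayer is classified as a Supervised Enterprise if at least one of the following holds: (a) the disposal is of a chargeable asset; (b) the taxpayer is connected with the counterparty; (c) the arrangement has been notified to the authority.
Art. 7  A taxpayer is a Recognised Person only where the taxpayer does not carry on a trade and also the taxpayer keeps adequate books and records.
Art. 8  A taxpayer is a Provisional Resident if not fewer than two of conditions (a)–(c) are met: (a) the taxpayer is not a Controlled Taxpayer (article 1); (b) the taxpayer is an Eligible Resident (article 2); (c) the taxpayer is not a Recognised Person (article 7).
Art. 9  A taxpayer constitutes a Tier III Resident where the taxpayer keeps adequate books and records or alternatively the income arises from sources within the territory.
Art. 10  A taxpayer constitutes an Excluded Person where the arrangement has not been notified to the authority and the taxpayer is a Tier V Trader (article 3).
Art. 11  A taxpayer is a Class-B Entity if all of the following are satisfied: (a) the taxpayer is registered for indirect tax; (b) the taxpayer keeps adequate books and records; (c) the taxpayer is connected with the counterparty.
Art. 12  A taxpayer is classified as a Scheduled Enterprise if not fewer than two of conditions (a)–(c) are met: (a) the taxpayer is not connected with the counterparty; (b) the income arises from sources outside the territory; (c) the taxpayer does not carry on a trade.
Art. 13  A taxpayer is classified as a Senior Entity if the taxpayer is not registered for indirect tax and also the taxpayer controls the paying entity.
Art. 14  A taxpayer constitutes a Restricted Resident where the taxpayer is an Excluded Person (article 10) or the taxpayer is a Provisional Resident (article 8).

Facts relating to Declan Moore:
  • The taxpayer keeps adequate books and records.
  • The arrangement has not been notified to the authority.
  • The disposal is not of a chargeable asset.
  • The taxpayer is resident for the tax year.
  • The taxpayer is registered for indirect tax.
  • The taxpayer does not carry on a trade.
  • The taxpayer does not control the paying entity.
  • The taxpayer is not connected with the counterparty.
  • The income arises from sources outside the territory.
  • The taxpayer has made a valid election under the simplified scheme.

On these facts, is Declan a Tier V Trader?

Under article 12: the taxpayer is not connected with the counterparty? yes; the income arises from sources outside the territory? yes; the taxpayer does not carry on a trade? yes — 3 of 3 hold (need ≥2) → satisfied.
Under article 4: the taxpayer is registered for indirect tax? yes; the taxpayer has not made a valid election under the simplified scheme? no; the arrangement has been notified to the authority? no — 1 of 3 hold (need ≥2) → not satisfied.
Under article 3: the disposal is of a chargeable asset? no; or not a Scheduled Enterprise (article 12)? no; or Critical Entity (article 4)? no. So the taxpayer is not a Tier V Trader.

No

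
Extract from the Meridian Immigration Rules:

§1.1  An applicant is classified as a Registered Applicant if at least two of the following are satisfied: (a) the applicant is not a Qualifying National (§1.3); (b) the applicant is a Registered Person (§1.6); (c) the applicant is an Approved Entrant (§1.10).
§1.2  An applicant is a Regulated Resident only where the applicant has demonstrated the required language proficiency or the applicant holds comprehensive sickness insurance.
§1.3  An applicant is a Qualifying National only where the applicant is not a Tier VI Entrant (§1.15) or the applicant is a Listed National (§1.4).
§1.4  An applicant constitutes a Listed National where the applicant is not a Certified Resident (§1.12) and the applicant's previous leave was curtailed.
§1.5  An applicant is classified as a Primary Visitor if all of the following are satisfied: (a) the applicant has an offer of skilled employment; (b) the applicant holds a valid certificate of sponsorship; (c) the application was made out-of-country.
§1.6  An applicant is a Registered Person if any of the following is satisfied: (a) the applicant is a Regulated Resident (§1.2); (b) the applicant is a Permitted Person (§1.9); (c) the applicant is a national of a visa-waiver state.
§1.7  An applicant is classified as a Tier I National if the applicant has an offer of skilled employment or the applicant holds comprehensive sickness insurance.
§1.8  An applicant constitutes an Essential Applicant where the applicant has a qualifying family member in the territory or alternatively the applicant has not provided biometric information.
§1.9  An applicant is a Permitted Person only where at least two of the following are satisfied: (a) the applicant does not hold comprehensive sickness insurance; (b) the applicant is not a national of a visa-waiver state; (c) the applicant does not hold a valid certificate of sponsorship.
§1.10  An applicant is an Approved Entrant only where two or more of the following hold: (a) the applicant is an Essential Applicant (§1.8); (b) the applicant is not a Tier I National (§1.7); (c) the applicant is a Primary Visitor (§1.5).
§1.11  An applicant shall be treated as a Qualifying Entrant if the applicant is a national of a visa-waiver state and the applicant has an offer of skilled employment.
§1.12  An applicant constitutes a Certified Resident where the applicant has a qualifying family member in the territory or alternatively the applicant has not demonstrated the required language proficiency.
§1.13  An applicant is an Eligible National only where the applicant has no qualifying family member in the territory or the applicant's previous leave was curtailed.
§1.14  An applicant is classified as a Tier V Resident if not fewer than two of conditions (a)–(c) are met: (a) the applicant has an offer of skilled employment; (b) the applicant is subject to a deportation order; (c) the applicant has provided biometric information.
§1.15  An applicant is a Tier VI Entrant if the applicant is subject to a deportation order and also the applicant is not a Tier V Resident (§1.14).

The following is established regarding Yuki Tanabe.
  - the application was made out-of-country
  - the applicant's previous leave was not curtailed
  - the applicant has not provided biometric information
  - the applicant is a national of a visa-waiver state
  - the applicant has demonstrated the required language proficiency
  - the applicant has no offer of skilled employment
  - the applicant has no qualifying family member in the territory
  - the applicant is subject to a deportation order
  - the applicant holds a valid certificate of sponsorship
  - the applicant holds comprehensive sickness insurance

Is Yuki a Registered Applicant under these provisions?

Yes

§1.14 — Tier V Resident: the applicant has an offer of skilled employment? no; the applicant is subject to a deportation order? yes; the applicant has provided biometric information? no — 1 of 3 hold (need ≥2) → not satisfied.
§1.15 — Tier VI Entrant: [the applicant is subject to a deportation order? yes] AND [not a Tier V Resident (§1.14)? yes] → satisfied.
§1.12 — Certified Resident: [the applicant has a qualifying family member in the territory? no] OR [the applicant has not demonstrated the required language proficiency? no] → not satisfied.
§1.4 — Listed National: [not a Certified Resident (§1.12)? yes] AND [the applicant's previous leave was curtailed? no] → not satisfied.
§1.3 — Qualifying National: [not a Tier VI Entrant (§1.15)? no] OR [Listed National (§1.4)? no] → not satisfied.
§1.2 — Regulated Resident: [the applicant has demonstrated the required language proficiency? yes] OR [the applicant holds comprehensive sickness insurance? yes] → satisfied.
§1.9 — Permitted Person: the applicant does not hold comprehensive sickness insurance? no; the applicant is not a national of a visa-waiver state? no; the applicant does not hold a valid certificate of sponsorship? no — 0 of 3 hold (need ≥2) → not satisfied.
§1.6 — Registered Person: [Regulated Resident (§1.2)? yes] OR [Permitted Person (§1.9)? no] OR [the applicant is a national of a visa-waiver state? yes] → satisfied.
§1.8 — Essential Applicant: [the applicant has a qualifying family member in the territory? no] OR [the applicant has not provided biometric information? yes] → satisfied.
§1.7 — Tier I National: [the applicant has an offer of skilled employment? no] OR [the applicant holds comprehensive sickness insurance? yes] → satisfied.
§1.5 — Primary Visitor: [the applicant has an offer of skilled employment? no] AND [the applicant holds a valid certificate of sponsorship? yes] AND [the application was made out-of-country? yes] → not satisfied.
§1.10 — Approved Entrant: Essential Applicant (§1.8)? yes; not a Tier I National (§1.7)? no; Primary Visitor (§1.5)? no — 1 of 3 hold (need ≥2) → not satisfied.
§1.1 — Registered Applicant: not a Qualifying National (§1.3)? yes; Registered Person (§1.6)? yes; Approved Entrant (§1.10)? no — 2 of 3 hold (need ≥2) → satisfied.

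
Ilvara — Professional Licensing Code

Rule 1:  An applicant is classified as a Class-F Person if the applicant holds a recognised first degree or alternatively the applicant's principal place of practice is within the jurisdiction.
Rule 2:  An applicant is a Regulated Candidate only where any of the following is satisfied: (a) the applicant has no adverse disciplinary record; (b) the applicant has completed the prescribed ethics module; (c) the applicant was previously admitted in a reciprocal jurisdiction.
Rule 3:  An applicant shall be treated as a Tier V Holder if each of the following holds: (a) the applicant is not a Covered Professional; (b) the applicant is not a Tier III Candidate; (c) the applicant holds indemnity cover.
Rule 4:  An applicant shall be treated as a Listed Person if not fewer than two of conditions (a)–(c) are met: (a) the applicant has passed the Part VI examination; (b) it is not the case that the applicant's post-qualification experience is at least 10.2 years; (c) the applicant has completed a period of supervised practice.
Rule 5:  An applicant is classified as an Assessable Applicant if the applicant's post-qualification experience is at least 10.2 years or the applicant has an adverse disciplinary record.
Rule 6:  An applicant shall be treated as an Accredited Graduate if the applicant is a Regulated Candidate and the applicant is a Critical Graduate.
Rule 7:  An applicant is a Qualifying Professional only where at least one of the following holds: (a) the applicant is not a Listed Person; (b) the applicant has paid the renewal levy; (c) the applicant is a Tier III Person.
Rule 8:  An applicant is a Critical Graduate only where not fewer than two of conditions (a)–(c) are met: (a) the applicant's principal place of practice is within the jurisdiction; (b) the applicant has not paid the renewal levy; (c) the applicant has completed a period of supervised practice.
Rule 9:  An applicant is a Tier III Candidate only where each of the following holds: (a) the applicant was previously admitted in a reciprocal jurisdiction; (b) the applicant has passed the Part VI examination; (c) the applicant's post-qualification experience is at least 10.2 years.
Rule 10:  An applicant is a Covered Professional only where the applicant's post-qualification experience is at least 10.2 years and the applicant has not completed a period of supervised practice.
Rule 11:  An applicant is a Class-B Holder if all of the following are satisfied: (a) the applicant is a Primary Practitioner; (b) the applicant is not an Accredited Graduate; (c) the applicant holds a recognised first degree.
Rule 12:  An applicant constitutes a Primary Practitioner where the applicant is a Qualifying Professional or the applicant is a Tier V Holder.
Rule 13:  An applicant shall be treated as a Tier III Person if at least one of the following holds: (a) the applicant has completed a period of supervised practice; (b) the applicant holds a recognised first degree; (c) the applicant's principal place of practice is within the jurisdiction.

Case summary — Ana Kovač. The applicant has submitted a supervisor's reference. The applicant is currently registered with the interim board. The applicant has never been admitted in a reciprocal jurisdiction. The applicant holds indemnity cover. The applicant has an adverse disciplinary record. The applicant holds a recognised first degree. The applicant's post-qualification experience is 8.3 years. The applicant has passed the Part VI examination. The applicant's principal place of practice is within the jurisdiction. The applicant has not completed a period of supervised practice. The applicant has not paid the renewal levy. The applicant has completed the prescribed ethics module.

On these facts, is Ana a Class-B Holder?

No

rule 4 — Listed Person: the applicant has passed the Part VI examination? yes; applicant's post-qualification experience: 8.3 years ≥ 10.2 years? no, so negated condition yes; the applicant has completed a period of supervised practice? no — 2 of 3 hold (need ≥2) → satisfied.
rule 13 — Tier III Person: [the applicant has completed a period of supervised practice? no] OR [the applicant holds a recognised first degree? yes] OR [the applicant's principal place of practice is within the jurisdiction? yes] → satisfied.
rule 7 — Qualifying Professional: [not a Listed Person (rule 4)? no] OR [the applicant has paid the renewal levy? no] OR [Tier III Person (rule 13)? yes] → satisfied.
rule 10 — Covered Professional: [applicant's post-qualification experience: 8.3 years ≥ 10.2 years? no] AND [the applicant has not completed a period of supervised practice? yes] → not satisfied.
rule 9 — Tier III Candidate: [the applicant was previously admitted in a reciprocal jurisdiction? no] AND [the applicant has passed the Part VI examination? yes] AND [applicant's post-qualification experience: 8.3 years ≥ 10.2 years? no] → not satisfied.
rule 3 — Tier V Holder: [not a Covered Professional (rule 10)? yes] AND [not a Tier III Candidate (rule 9)? yes] AND [the applicant holds indemnity cover? yes] → satisfied.
rule 12 — Primary Practitioner: [Qualifying Professional (rule 7)? yes] OR [Tier V Holder (rule 3)? yes] → satisfied.
rule 2 — Regulated Candidate: [the applicant has no adverse disciplinary record? no] OR [the applicant has completed the prescribed ethics module? yes] OR [the applicant was previously admitted in a reciprocal jurisdiction? no] → satisfied.
rule 8 — Critical Graduate: the applicant's principal place of practice is within the jurisdiction? yes; the applicant has not paid the renewal levy? yes; the applicant has completed a period of supervised practice? no — 2 of 3 hold (need ≥2) → satisfied.
rule 6 — Accredited Graduate: [Regulated Candidate (rule 2)? yes] AND [Critical Graduate (rule 8)? yes] → satisfied.
rule 11 — Class-B Holder: [Primary Practitioner (rule 12)? yes] AND [not an Accredited Graduate (rule 6)? no] AND [the applicant holds a recognised first degree? yes] → not satisfied.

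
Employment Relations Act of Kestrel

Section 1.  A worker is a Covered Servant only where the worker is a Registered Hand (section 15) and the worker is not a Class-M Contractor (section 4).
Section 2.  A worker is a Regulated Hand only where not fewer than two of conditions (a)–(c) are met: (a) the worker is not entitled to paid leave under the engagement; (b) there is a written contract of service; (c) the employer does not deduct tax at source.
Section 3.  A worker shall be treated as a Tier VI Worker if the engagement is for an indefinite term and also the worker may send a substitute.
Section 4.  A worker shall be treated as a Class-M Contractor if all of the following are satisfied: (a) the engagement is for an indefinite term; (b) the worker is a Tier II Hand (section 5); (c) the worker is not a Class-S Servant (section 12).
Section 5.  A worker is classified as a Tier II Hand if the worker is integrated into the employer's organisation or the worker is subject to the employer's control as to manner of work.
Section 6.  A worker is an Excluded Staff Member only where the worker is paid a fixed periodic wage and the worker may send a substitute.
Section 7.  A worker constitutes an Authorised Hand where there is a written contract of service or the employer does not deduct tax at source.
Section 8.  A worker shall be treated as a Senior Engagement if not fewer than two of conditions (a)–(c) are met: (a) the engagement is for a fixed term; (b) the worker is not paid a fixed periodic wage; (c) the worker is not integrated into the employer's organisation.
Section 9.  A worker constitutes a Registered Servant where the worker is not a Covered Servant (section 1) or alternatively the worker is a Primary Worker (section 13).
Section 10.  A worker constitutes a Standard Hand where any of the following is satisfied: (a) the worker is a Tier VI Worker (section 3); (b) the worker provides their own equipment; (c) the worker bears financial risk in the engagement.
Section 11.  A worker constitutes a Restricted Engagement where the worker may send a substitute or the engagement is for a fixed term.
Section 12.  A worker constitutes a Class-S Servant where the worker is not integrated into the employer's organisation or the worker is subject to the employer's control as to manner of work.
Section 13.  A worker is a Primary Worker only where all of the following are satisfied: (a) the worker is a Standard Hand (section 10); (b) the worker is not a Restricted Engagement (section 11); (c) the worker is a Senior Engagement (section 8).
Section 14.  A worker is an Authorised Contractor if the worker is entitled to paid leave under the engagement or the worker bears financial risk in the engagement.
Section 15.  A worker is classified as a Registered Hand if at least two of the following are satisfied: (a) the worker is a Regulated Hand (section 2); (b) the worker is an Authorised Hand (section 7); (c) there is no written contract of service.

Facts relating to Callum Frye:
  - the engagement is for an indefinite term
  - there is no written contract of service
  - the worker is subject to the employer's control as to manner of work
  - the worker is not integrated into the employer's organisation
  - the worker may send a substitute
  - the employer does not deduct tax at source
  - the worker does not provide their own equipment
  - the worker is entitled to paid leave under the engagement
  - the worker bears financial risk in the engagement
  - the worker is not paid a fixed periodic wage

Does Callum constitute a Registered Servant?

section 2 — Regulated Hand: the worker is not entitled to paid leave under the engagement? no; there is a written contract of service? no; the employer does not deduct tax at source? yes — 1 of 3 hold (need ≥2) → not satisfied.
section 7 — Authorised Hand: [there is a written contract of service? no] OR [the employer does not deduct tax at source? yes] → satisfied.
section 15 — Registered Hand: Regulated Hand (section 2)? no; Authorised Hand (section 7)? yes; there is no written contract of service? yes — 2 of 3 hold (need ≥2) → satisfied.
section 5 — Tier II Hand: [the worker is integrated into the employer's organisation? no] OR [the worker is subject to the employer's control as to manner of work? yes] → satisfied.
section 12 — Class-S Servant: [the worker is not integrated into the employer's organisation? yes] OR [the worker is subject to the employer's control as to manner of work? yes] → satisfied.
section 4 — Class-M Contractor: [the engagement is for an indefinite term? yes] AND [Tier II Hand (section 5)? yes] AND [not a Class-S Servant (section 12)? no] → not satisfied.
section 1 — Covered Servant: [Registered Hand (section 15)? yes] AND [not a Class-M Contractor (section 4)? yes] → satisfied.
section 3 — Tier VI Worker: [the engagement is for an indefinite term? yes] AND [the worker may send a substitute? yes] → satisfied.
section 10 — Standard Hand: [Tier VI Worker (section 3)? yes] OR [the worker provides their own equipment? no] OR [the worker bears financial risk in the engagement? yes] → satisfied.
section 11 — Restricted Engagement: [the worker may send a substitute? yes] OR [the engagement is for a fixed term? no] → satisfied.
section 8 — Senior Engagement: the engagement is for a fixed term? no; the worker is not paid a fixed periodic wage? yes; the worker is not integrated into the employer's organisation? yes — 2 of 3 hold (need ≥2) → satisfied.
section 13 — Primary Worker: [Standard Hand (section 10)? yes] AND [not a Restricted Engagement (section 11)? no] AND [Senior Engagement (section 8)? yes] → not satisfied.
section 9 — Registered Servant: [not a Covered Servant (section 1)? no] OR [Primary Worker (section 13)? no] → not satisfied.

No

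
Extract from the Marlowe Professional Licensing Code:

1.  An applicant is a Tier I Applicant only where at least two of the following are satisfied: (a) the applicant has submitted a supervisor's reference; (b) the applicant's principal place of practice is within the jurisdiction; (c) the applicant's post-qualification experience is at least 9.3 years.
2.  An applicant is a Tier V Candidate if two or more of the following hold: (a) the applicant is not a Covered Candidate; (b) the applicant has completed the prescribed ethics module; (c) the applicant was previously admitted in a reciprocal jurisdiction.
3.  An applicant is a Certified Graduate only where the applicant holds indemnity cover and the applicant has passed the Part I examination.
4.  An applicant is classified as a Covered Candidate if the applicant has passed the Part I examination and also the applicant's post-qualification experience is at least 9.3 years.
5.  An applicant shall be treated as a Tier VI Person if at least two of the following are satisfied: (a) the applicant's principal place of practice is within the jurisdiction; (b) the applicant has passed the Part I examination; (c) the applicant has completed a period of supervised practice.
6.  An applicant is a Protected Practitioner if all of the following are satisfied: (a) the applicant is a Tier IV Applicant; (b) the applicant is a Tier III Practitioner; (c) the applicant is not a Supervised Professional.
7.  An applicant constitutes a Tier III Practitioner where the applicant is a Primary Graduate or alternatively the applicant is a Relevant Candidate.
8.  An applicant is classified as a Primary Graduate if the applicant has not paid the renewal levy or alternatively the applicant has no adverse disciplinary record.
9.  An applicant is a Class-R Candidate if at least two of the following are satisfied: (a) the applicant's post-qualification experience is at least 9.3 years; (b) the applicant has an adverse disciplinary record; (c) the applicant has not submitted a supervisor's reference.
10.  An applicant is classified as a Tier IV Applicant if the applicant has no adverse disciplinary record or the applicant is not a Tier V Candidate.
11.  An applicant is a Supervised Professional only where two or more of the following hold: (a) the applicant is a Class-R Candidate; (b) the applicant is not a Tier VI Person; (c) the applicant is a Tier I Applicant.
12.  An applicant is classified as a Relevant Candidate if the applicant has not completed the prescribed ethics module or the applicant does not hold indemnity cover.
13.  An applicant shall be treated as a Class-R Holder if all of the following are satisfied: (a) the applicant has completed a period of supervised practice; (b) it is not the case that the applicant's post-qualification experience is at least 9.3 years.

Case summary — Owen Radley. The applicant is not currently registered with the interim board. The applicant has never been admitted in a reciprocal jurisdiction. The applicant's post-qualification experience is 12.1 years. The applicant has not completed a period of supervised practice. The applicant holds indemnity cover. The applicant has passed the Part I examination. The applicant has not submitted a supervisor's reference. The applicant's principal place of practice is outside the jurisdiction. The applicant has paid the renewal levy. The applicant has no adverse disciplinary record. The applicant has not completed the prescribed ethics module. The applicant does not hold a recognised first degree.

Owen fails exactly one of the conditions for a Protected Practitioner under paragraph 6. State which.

Under paragraph 4: the applicant has passed the Part I examination? yes; and applicant's post-qualification experience: 12.1 years ≥ 9.3 years? yes. So the applicant is a Covered Candidate.
Under paragraph 2: not a Covered Candidate (paragraph 4)? no; the applicant has completed the prescribed ethics module? no; the applicant was previously admitted in a reciprocal jurisdiction? no — 0 of 3 hold (need ≥2) → not satisfied.
Under paragraph 10: the applicant has no adverse disciplinary record? yes; or not a Tier V Candidate (paragraph 2)? yes. So the applicant is a Tier IV Applicant.
Under paragraph 8: the applicant has not paid the renewal levy? no; or the applicant has no adverse disciplinary record? yes. So the applicant is a Primary Graduate.
Under paragraph 12: the applicant has not completed the prescribed ethics module? yes; or the applicant does not hold indemnity cover? no. So the applicant is a Relevant Candidate.
Under paragraph 7: Primary Graduate (paragraph 8)? yes; or Relevant Candidate (paragraph 12)? yes. So the applicant is a Tier III Practitioner.
Under paragraph 9: applicant's post-qualification experience: 12.1 years ≥ 9.3 years? yes; the applicant has an adverse disciplinary record? no; the applicant has not submitted a supervisor's reference? yes — 2 of 3 hold (need ≥2) → satisfied.
Under paragraph 5: the applicant's principal place of practice is within the jurisdiction? no; the applicant has passed the Part I examination? yes; the applicant has completed a period of supervised practice? no — 1 of 3 hold (need ≥2) → not satisfied.
Under paragraph 1: the applicant has submitted a supervisor's reference? no; the applicant's principal place of practice is within the jurisdiction? no; applicant's post-qualification experience: 12.1 years ≥ 9.3 years? yes — 1 of 3 hold (need ≥2) → not satisfied.
Under paragraph 11: Class-R Candidate (paragraph 9)? yes; not a Tier VI Person (paragraph 5)? yes; Tier I Applicant (paragraph 1)? no — 2 of 3 hold (need ≥2) → satisfied.
Under paragraph 6: Tier IV Applicant (paragraph 10)? yes; and Tier III Practitioner (paragraph 7)? yes; and not a Supervised Professional (paragraph 11)? no. So the applicant is not a Protected Practitioner.

Supervised Professional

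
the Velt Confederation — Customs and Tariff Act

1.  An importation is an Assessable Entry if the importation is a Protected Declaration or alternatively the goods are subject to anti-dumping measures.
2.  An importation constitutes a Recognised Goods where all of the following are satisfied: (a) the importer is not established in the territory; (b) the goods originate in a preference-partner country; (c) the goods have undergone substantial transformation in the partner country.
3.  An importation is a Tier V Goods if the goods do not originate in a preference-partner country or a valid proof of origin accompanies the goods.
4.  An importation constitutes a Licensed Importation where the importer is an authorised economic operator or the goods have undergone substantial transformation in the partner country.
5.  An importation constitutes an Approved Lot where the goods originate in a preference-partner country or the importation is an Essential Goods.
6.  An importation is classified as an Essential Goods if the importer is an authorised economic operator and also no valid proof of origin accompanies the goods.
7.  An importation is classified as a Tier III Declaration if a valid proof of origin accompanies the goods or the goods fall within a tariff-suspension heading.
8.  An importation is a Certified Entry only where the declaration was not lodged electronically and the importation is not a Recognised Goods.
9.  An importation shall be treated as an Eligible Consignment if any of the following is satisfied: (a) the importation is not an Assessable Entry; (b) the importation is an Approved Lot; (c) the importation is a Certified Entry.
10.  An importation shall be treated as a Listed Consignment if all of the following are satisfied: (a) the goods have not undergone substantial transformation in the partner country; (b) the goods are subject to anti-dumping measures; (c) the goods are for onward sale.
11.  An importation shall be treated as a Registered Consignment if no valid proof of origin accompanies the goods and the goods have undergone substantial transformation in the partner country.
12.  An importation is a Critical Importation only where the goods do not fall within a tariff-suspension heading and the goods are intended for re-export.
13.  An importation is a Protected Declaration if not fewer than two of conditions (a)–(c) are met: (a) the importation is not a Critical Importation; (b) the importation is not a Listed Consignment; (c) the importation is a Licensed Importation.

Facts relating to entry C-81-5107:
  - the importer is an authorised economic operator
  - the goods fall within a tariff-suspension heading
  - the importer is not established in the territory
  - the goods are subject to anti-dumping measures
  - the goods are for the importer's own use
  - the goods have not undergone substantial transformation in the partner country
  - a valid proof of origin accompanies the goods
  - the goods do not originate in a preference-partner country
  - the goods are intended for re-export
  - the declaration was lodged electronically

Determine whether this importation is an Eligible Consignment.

No

paragraph 12 — Critical Importation: [the goods do not fall within a tariff-suspension heading? no] AND [the goods are intended for re-export? yes] → not satisfied.
paragraph 10 — Listed Consignment: [the goods have not undergone substantial transformation in the partner country? yes] AND [the goods are subject to anti-dumping measures? yes] AND [the goods are for onward sale? no] → not satisfied.
paragraph 4 — Licensed Importation: [the importer is an authorised economic operator? yes] OR [the goods have undergone substantial transformation in the partner country? no] → satisfied.
paragraph 13 — Protected Declaration: not a Critical Importation (paragraph 12)? yes; not a Listed Consignment (paragraph 10)? yes; Licensed Importation (paragraph 4)? yes — 3 of 3 hold (need ≥2) → satisfied.
paragraph 1 — Assessable Entry: [Protected Declaration (paragraph 13)? yes] OR [the goods are subject to anti-dumping measures? yes] → satisfied.
paragraph 6 — Essential Goods: [the importer is an authorised economic operator? yes] AND [no valid proof of origin accompanies the goods? no] → not satisfied.
paragraph 5 — Approved Lot: [the goods originate in a preference-partner country? no] OR [Essential Goods (paragraph 6)? no] → not satisfied.
paragraph 2 — Recognised Goods: [the importer is not established in the territory? yes] AND [the goods originate in a preference-partner country? no] AND [the goods have undergone substantial transformation in the partner country? no] → not satisfied.
paragraph 8 — Certified Entry: [the declaration was not lodged electronically? no] AND [not a Recognised Goods (paragraph 2)? yes] → not satisfied.
paragraph 9 — Eligible Consignment: [not an Assessable Entry (paragraph 1)? no] OR [Approved Lot (paragraph 5)? no] OR [Certified Entry (paragraph 8)? no] → not satisfied.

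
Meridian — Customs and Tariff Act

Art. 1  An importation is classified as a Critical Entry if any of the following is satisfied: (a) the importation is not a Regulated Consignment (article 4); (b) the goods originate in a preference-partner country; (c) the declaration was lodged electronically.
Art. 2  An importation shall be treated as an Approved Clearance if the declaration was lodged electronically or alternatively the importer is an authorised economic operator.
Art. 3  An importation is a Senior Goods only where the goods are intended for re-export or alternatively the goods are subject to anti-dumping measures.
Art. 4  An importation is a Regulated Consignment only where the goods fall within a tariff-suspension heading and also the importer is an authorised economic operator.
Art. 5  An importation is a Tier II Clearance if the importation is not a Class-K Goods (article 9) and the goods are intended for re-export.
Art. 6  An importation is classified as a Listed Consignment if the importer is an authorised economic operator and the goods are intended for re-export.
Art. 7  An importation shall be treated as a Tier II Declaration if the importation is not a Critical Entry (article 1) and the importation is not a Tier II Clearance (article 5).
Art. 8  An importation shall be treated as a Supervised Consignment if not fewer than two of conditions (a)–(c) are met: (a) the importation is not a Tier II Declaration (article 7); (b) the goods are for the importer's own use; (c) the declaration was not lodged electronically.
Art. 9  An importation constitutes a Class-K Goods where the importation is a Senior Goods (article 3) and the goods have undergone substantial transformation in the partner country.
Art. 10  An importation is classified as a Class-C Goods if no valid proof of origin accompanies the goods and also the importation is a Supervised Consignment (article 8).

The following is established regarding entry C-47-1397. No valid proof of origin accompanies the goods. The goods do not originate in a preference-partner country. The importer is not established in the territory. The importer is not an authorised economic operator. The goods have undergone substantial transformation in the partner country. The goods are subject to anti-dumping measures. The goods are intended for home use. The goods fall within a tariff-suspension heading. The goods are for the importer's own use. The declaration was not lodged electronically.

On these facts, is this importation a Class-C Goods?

article 4 — Regulated Consignment: [the goods fall within a tariff-suspension heading? yes] AND [the importer is an authorised economic operator? no] → not satisfied.
article 1 — Critical Entry: [not a Regulated Consignment (article 4)? yes] OR [the goods originate in a preference-partner country? no] OR [the declaration was lodged electronically? no] → satisfied.
article 3 — Senior Goods: [the goods are intended for re-export? no] OR [the goods are subject to anti-dumping measures? yes] → satisfied.
article 9 — Class-K Goods: [Senior Goods (article 3)? yes] AND [the goods have undergone substantial transformation in the partner country? yes] → satisfied.
article 5 — Tier II Clearance: [not a Class-K Goods (article 9)? no] AND [the goods are intended for re-export? no] → not satisfied.
article 7 — Tier II Declaration: [not a Critical Entry (article 1)? no] AND [not a Tier II Clearance (article 5)? yes] → not satisfied.
article 8 — Supervised Consignment: not a Tier II Declaration (article 7)? yes; the goods are for the importer's own use? yes; the declaration was not lodged electronically? yes — 3 of 3 hold (need ≥2) → satisfied.
article 10 — Class-C Goods: [no valid proof of origin accompanies the goods? yes] AND [Supervised Consignment (article 8)? yes] → satisfied.

Yes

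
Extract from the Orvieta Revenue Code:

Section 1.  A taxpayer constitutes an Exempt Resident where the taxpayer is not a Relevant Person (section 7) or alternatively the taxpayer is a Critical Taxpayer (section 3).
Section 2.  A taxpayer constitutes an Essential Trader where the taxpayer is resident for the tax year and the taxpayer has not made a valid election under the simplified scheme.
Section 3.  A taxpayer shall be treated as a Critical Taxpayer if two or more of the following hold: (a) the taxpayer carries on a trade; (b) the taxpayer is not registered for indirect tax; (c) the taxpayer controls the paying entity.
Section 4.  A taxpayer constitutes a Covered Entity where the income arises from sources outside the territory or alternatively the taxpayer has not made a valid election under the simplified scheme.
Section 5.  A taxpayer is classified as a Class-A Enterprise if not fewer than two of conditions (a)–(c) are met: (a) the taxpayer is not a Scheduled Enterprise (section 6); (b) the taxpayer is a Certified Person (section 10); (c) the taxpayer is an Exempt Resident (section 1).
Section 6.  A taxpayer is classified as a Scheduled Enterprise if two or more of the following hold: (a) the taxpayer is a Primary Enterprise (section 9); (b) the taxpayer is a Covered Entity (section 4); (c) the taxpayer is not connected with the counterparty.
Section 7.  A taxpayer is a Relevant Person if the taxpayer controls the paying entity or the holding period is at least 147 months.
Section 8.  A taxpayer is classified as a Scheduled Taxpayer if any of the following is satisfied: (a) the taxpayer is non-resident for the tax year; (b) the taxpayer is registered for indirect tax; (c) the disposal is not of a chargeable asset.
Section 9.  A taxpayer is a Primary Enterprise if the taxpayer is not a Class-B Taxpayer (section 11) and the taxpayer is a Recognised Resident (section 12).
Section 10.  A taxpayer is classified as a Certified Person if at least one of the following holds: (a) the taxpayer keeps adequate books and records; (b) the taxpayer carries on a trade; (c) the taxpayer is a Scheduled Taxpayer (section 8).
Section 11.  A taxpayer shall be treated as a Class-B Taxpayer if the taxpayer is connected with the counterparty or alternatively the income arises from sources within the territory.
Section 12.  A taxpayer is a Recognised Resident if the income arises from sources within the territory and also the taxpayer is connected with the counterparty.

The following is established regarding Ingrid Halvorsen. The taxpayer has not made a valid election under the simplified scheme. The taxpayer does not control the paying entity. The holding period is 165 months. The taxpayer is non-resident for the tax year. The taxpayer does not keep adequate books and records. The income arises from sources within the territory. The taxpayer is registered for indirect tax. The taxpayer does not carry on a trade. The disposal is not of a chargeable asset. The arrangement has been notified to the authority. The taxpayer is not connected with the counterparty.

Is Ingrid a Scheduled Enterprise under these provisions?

Yes

Under section 11: the taxpayer is connected with the counterparty? no; or the income arises from sources within the territory? yes. So the taxpayer is a Class-B Taxpayer.
Under section 12: the income arises from sources within the territory? yes; and the taxpayer is connected with the counterparty? no. So the taxpayer is not a Recognised Resident.
Under section 9: not a Class-B Taxpayer (section 11)? no; and Recognised Resident (section 12)? no. So the taxpayer is not a Primary Enterprise.
Under section 4: the income arises from sources outside the territory? no; or the taxpayer has not made a valid election under the simplified scheme? yes. So the taxpayer is a Covered Entity.
Under section 6: Primary Enterprise (section 9)? no; Covered Entity (section 4)? yes; the taxpayer is not connected with the counterparty? yes — 2 of 3 hold (need ≥2) → satisfied.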